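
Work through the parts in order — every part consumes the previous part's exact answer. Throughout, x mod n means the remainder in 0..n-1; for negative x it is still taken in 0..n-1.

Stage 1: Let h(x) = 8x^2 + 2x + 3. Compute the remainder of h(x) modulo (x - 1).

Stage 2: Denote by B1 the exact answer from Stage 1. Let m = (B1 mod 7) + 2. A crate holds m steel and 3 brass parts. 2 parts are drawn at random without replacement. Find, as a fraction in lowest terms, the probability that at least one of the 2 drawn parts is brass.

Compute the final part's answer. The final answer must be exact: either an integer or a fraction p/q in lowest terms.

Stage 1: remainder = value at the root: 8*(1)^2 + 2*(1)^1 + 3 = (8) + (2) + (3) = 13; answer 13
Stage 2: B1 = 13; m = 8; total draws C(11,2) = 55; complement C(8,2) = 28; favorable 55 - 28 = 27; P = 27/55; answer 27/55

27/55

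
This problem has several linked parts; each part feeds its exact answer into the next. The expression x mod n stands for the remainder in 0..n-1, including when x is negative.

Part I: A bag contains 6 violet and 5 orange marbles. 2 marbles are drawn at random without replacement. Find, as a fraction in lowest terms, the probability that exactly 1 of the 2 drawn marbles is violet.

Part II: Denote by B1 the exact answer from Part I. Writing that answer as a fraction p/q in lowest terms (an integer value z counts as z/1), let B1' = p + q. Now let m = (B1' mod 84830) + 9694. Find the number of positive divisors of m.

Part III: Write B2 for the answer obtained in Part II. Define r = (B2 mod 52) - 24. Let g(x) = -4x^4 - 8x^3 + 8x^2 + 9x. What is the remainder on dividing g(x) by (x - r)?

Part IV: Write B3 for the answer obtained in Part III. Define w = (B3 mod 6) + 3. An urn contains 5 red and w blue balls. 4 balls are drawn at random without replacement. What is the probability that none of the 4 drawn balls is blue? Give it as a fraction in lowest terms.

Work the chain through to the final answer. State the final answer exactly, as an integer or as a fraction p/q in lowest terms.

Part I: total draws C(11,2) = 55; favorable C(6,1)*C(5,1) = 30; P = 6/11; answer 6/11
Part II: B1 = 6/11; threaded value p + q = 17; m = 9711; 9711 = 3^2 * 13 * 83; number of divisors = (2+1) * (1+1) * (1+1) = 12; answer 12
Part III: B2 = 12; r = -12; remainder = value at the root: -4*(-12)^4 - 8*(-12)^3 + 8*(-12)^2 + 9*(-12)^1 = (-82944) + (13824) + (1152) + (-108) = -68076; answer -68076
Part IV: B3 = -68076; w = 3; total draws C(8,4) = 70; favorable C(5,4) = 5; P = 1/14; answer 1/14

1/14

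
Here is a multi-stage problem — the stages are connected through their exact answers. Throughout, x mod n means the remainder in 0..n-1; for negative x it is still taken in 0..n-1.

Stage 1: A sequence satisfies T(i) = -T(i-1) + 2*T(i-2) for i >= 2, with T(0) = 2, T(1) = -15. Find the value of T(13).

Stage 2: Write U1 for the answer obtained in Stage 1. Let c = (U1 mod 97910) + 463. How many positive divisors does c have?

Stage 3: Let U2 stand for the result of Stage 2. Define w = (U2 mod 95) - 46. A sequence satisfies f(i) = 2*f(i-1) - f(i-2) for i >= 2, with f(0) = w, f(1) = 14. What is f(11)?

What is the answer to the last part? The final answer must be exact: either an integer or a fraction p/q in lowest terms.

Stage 1: T(2) = -1*(-15) + 2*(2) = 19; iterating: T(2)=19, T(3)=-49, T(4)=87, T(5)=-185, T(6)=359, T(7)=-729, T(8)=1447, T(9)=-2905, T(10)=5799, T(11)=-11609, T(12)=23207, T(13)=-46425; answer -46425
Stage 2: U1 = -46425; c = 51948; 51948 = 2^2 * 3^3 * 13 * 37; number of divisors = (2+1) * (3+1) * (1+1) * (1+1) = 48; answer 48
Stage 3: U2 = 48; w = 2; f(2) = 2*(14) - 1*(2) = 26; iterating: f(2)=26, f(3)=38, f(4)=50, f(5)=62, f(6)=74, f(7)=86, f(8)=98, f(9)=110, f(10)=122, f(11)=134; answer 134

134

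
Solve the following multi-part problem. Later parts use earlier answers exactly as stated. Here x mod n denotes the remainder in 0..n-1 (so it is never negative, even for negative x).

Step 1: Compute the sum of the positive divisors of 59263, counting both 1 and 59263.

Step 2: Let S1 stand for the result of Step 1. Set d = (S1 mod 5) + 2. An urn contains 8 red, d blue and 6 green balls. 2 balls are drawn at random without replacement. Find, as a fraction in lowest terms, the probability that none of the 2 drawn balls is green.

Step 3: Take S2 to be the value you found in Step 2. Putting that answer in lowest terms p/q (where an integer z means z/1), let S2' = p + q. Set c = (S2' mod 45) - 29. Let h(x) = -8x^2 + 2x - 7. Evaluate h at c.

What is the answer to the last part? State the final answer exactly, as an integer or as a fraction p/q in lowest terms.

Step 1: 59263 is prime, so its only divisors are 1 and 59263; sigma = 1 + 59263 = 59264; answer 59264
Step 2: S1 = 59264; d = 6; total draws C(20,2) = 190; favorable C(14,2) = 91; P = 91/190; answer 91/190
Step 3: S2 = 91/190; threaded value p + q = 281; c = -18; -8*(-18)^2 + 2*(-18)^1 - 7 = (-2592) + (-36) + (-7) = -2635; answer -2635

-2635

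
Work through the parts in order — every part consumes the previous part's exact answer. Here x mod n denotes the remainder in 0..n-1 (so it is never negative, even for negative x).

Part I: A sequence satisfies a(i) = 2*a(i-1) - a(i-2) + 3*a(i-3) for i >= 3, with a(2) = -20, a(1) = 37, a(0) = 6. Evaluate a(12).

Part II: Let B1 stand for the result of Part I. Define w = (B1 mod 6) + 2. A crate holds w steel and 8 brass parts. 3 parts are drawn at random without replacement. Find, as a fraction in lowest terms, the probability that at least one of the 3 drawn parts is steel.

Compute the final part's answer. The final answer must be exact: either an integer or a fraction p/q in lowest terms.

109/165

Part I: a(3) = 2*(-20) - 1*(37) + 3*(6) = -59; iterating: a(3)=-59, a(4)=13, a(5)=25, a(6)=-140, a(7)=-266, a(8)=-317, a(9)=-788, a(10)=-2057, a(11)=-4277, a(12)=-8861; answer -8861
Part II: B1 = -8861; w = 3; total draws C(11,3) = 165; complement C(8,3) = 56; favorable 165 - 56 = 109; P = 109/165; answer 109/165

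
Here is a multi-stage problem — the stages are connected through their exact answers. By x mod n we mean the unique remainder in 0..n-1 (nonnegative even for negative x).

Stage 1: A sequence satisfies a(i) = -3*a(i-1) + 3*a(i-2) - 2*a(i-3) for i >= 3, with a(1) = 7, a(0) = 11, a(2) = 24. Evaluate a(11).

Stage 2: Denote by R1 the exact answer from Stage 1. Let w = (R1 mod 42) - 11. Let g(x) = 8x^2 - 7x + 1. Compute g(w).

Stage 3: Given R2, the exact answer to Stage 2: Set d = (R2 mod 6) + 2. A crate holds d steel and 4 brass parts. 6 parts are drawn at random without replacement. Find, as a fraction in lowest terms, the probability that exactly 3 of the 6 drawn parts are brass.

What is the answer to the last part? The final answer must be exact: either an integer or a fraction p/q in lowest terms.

4/7

Stage 1: a(3) = -3*(24) + 3*(7) - 2*(11) = -73; iterating: a(3)=-73, a(4)=277, a(5)=-1098, a(6)=4271, a(7)=-16661, a(8)=64992, a(9)=-253501, a(10)=988801, a(11)=-3856890; answer -3856890
Stage 2: R1 = -3856890; w = 1; 8*(1)^2 - 7*(1)^1 + 1 = (8) + (-7) + (1) = 2; answer 2
Stage 3: R2 = 2; d = 4; total draws C(8,6) = 28; favorable C(4,3)*C(4,3) = 16; P = 4/7; answer 4/7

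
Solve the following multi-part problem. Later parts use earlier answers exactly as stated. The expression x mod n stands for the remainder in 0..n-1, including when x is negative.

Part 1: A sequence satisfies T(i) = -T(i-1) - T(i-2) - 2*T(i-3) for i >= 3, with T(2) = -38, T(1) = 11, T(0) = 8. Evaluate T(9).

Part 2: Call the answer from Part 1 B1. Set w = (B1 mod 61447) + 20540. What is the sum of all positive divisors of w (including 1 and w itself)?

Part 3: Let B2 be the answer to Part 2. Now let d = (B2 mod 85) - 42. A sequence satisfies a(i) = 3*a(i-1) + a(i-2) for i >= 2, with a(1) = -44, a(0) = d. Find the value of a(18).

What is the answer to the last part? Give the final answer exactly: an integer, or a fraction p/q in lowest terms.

Part 1: T(3) = -1*(-38) - 1*(11) - 2*(8) = 11; iterating: T(3)=11, T(4)=5, T(5)=60, T(6)=-87, T(7)=17, T(8)=-50, T(9)=207; answer 207
Part 2: B1 = 207; w = 20747; 20747 is prime, so its only divisors are 1 and 20747; sigma = 1 + 20747 = 20748; answer 20748
Part 3: B2 = 20748; d = -34; a(2) = 3*(-44) + 1*(-34) = -166; iterating: a(2)=-166, a(3)=-542, a(4)=-1792, a(5)=-5918, a(6)=-19546, a(7)=-64556, a(8)=-213214, a(9)=-704198, a(10)=-2325808, a(11)=-7681622, a(12)=-25370674, a(13)=-83793644, a(14)=-276751606, a(15)=-914048462, a(16)=-3018896992, a(17)=-9970739438, a(18)=-32931115306; answer -32931115306

-32931115306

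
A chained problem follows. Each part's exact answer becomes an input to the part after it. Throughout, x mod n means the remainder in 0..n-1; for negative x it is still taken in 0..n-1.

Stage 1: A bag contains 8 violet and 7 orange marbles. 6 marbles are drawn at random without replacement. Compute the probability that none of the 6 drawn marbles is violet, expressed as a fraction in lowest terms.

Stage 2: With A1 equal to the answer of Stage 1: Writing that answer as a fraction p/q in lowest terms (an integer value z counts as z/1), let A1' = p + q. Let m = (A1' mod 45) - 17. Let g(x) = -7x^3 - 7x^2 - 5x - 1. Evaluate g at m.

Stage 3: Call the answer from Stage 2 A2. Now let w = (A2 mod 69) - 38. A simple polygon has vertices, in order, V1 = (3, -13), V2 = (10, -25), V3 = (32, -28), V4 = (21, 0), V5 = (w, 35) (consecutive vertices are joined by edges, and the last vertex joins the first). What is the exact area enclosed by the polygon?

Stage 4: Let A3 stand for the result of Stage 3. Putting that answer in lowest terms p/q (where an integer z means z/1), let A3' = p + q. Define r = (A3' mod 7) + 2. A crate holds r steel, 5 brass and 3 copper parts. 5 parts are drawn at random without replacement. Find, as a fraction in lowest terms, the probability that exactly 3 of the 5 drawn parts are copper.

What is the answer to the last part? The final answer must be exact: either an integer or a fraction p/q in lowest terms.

Stage 1: total draws C(15,6) = 5005; favorable C(7,6) = 7; P = 1/715; answer 1/715
Stage 2: A1 = 1/715; threaded value p + q = 716; m = 24; -7*(24)^3 - 7*(24)^2 - 5*(24)^1 - 1 = (-96768) + (-4032) + (-120) + (-1) = -100921; answer -100921
Stage 3: A2 = -100921; w = -12; cross terms: (3*-25 - 10*-13)=55, (10*-28 - 32*-25)=520, (32*0 - 21*-28)=588, (21*35 - -12*0)=735, (-12*-13 - 3*35)=51; twice the area = |1949| = 1949; area = 1949/2; answer 1949/2
Stage 4: A3 = 1949/2; threaded value p + q = 1951; r = 7; total draws C(15,5) = 3003; favorable C(3,3)*C(12,2) = 66; P = 2/91; answer 2/91

2/91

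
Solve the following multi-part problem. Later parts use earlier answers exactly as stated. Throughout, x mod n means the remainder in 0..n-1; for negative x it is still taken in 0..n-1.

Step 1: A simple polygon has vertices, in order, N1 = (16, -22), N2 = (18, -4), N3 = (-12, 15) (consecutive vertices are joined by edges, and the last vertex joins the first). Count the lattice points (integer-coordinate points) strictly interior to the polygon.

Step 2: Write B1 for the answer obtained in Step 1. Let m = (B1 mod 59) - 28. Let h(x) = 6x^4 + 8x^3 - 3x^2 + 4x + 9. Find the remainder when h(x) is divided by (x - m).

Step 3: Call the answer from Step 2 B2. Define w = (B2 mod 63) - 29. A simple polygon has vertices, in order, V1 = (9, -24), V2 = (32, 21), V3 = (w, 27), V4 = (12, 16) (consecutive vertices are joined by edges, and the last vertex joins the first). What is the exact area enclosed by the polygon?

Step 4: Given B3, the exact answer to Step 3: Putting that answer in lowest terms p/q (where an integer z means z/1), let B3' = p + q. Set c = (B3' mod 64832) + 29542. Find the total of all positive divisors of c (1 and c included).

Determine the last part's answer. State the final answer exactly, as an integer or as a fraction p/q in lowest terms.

Step 1: cross terms: (16*-4 - 18*-22)=332, (18*15 - -12*-4)=222, (-12*-22 - 16*15)=24; twice the area = |578| = 578; area = 289; boundary points = 2 + 1 + 1 = 4; strictly interior points = area - boundary/2 + 1 = 288; answer 288
Step 2: B1 = 288; m = 24; remainder = value at the root: 6*(24)^4 + 8*(24)^3 - 3*(24)^2 + 4*(24)^1 + 9 = (1990656) + (110592) + (-1728) + (96) + (9) = 2099625; answer 2099625
Step 3: B2 = 2099625; w = -5; cross terms: (9*21 - 32*-24)=957, (32*27 - -5*21)=969, (-5*16 - 12*27)=-404, (12*-24 - 9*16)=-432; twice the area = |1090| = 1090; area = 545; answer 545
Step 4: B3 = 545; threaded value p + q = 546; c = 30088; 30088 = 2^3 * 3761; sigma = (1 + 2 + 4 + 8) * (1 + 3761) = 15 * 3762 = 56430; answer 56430

56430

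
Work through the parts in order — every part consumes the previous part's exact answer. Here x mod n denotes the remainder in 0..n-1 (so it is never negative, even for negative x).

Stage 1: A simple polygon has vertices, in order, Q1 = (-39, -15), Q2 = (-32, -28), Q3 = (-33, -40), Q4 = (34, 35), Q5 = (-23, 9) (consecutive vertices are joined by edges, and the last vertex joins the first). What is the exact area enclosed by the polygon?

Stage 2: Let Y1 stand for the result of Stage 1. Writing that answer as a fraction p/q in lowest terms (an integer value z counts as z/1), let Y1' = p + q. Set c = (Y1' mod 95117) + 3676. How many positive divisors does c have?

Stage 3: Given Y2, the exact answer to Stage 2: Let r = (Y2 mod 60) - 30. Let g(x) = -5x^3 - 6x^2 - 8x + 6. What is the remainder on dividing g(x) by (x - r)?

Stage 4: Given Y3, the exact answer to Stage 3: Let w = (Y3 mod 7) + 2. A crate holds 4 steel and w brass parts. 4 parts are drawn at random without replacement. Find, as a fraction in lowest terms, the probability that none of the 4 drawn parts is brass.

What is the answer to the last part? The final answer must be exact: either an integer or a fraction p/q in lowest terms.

Stage 1: cross terms: (-39*-28 - -32*-15)=612, (-32*-40 - -33*-28)=356, (-33*35 - 34*-40)=205, (34*9 - -23*35)=1111, (-23*-15 - -39*9)=696; twice the area = |2980| = 2980; area = 1490; answer 1490
Stage 2: Y1 = 1490; threaded value p + q = 1491; c = 5167; 5167 is prime, so its only divisors are 1 and 5167; count = 2; answer 2
Stage 3: Y2 = 2; r = -28; remainder = value at the root: -5*(-28)^3 - 6*(-28)^2 - 8*(-28)^1 + 6 = (109760) + (-4704) + (224) + (6) = 105286; answer 105286
Stage 4: Y3 = 105286; w = 8; total draws C(12,4) = 495; favorable C(4,4) = 1; P = 1/495; answer 1/495

1/495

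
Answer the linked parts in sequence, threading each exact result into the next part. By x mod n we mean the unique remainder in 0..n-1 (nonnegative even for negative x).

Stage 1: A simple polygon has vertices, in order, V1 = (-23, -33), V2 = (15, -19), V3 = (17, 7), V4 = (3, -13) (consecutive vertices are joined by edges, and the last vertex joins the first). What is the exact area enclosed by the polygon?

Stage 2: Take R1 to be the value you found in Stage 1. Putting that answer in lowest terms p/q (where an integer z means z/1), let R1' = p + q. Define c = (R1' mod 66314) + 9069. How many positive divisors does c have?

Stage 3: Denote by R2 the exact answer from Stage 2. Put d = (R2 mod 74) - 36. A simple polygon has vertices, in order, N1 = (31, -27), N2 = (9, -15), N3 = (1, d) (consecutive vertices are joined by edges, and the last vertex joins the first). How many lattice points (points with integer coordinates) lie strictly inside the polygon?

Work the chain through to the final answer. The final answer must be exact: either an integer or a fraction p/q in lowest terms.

102

Stage 1: cross terms: (-23*-19 - 15*-33)=932, (15*7 - 17*-19)=428, (17*-13 - 3*7)=-242, (3*-33 - -23*-13)=-398; twice the area = |720| = 720; area = 360; answer 360
Stage 2: R1 = 360; threaded value p + q = 361; c = 9430; 9430 = 2 * 5 * 23 * 41; number of divisors = (1+1) * (1+1) * (1+1) * (1+1) = 16; answer 16
Stage 3: R2 = 16; d = -20; cross terms: (31*-15 - 9*-27)=-222, (9*-20 - 1*-15)=-165, (1*-27 - 31*-20)=593; twice the area = |206| = 206; area = 103; boundary points = 2 + 1 + 1 = 4; strictly interior points = area - boundary/2 + 1 = 102; answer 102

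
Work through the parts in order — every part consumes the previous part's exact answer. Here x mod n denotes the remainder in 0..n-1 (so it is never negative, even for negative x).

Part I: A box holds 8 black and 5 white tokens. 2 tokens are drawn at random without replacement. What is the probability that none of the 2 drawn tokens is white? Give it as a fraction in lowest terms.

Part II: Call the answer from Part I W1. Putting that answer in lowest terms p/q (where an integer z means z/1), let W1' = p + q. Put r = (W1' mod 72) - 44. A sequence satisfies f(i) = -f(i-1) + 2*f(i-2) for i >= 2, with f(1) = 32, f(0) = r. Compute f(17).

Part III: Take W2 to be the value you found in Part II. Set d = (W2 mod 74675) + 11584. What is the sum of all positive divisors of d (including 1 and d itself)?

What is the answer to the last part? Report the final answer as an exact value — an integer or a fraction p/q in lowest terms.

Part I: total draws C(13,2) = 78; favorable C(8,2) = 28; P = 14/39; answer 14/39
Part II: W1 = 14/39; threaded value p + q = 53; r = 9; f(2) = -1*(32) + 2*(9) = -14; iterating: f(2)=-14, f(3)=78, f(4)=-106, f(5)=262, f(6)=-474, f(7)=998, f(8)=-1946, f(9)=3942, f(10)=-7834, f(11)=15718, f(12)=-31386, f(13)=62822, f(14)=-125594, f(15)=251238, f(16)=-502426, f(17)=1004902; answer 1004902
Part III: W2 = 1004902; d = 45711; 45711 = 3^3 * 1693; sigma = (1 + 3 + 9 + 27) * (1 + 1693) = 40 * 1694 = 67760; answer 67760

67760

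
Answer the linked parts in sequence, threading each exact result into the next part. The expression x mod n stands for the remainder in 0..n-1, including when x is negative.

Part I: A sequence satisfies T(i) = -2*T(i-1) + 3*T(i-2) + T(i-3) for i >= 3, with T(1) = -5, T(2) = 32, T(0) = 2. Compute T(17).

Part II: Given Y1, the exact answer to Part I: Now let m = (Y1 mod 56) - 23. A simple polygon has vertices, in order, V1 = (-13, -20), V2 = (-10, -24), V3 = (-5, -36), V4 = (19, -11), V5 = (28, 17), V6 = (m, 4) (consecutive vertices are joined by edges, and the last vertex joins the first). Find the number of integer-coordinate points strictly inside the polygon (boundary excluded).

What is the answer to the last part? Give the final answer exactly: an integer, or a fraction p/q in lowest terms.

570

Part I: T(3) = -2*(32) + 3*(-5) + 1*(2) = -77; iterating: T(3)=-77, T(4)=245, T(5)=-689, T(6)=2036, T(7)=-5894, T(8)=17207, T(9)=-50060, T(10)=145847, T(11)=-424667, T(12)=1236815, T(13)=-3601784, T(14)=10489346, T(15)=-30547229, T(16)=88960712, T(17)=-259073765; answer -259073765
Part II: Y1 = -259073765; m = 20; cross terms: (-13*-24 - -10*-20)=112, (-10*-36 - -5*-24)=240, (-5*-11 - 19*-36)=739, (19*17 - 28*-11)=631, (28*4 - 20*17)=-228, (20*-20 - -13*4)=-348; twice the area = |1146| = 1146; area = 573; boundary points = 1 + 1 + 1 + 1 + 1 + 3 = 8; strictly interior points = area - boundary/2 + 1 = 570; answer 570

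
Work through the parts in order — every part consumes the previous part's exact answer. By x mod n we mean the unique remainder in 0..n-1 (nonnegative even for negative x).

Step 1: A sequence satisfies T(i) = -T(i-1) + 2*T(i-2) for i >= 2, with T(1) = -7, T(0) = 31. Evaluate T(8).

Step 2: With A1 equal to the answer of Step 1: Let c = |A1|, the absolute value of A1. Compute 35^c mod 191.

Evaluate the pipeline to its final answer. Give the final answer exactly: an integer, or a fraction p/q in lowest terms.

Step 1: T(2) = -1*(-7) + 2*(31) = 69; iterating: T(2)=69, T(3)=-83, T(4)=221, T(5)=-387, T(6)=829, T(7)=-1603, T(8)=3261; answer 3261
Step 2: A1 = 3261; c = 3261; squarings mod 191: 35^1=35, 35^2=79, 35^4=129, 35^8=24, 35^16=3, 35^32=9, 35^64=81, 35^128=67, 35^256=96, 35^512=48, 35^1024=12, 35^2048=144; 35^3261 = 35^1 * 35^4 * 35^8 * 35^16 * 35^32 * 35^128 * 35^1024 * 35^2048 = 33 (mod 191); answer 33

33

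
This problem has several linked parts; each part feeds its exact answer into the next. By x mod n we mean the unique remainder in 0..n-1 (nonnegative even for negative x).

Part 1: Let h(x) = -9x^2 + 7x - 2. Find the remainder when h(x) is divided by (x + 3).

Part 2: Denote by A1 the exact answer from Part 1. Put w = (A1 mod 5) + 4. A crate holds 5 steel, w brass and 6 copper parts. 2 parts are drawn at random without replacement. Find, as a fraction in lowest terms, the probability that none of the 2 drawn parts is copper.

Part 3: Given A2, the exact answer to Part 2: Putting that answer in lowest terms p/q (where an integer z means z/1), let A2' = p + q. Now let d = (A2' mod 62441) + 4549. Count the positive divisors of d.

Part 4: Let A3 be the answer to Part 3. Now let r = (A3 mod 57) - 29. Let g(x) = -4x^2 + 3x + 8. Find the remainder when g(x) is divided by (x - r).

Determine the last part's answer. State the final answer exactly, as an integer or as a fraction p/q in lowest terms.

-443

Part 1: remainder = value at the root: -9*(-3)^2 + 7*(-3)^1 - 2 = (-81) + (-21) + (-2) = -104; answer -104
Part 2: A1 = -104; w = 5; total draws C(16,2) = 120; favorable C(10,2) = 45; P = 3/8; answer 3/8
Part 3: A2 = 3/8; threaded value p + q = 11; d = 4560; 4560 = 2^4 * 3 * 5 * 19; number of divisors = (4+1) * (1+1) * (1+1) * (1+1) = 40; answer 40
Part 4: A3 = 40; r = 11; remainder = value at the root: -4*(11)^2 + 3*(11)^1 + 8 = (-484) + (33) + (8) = -443; answer -443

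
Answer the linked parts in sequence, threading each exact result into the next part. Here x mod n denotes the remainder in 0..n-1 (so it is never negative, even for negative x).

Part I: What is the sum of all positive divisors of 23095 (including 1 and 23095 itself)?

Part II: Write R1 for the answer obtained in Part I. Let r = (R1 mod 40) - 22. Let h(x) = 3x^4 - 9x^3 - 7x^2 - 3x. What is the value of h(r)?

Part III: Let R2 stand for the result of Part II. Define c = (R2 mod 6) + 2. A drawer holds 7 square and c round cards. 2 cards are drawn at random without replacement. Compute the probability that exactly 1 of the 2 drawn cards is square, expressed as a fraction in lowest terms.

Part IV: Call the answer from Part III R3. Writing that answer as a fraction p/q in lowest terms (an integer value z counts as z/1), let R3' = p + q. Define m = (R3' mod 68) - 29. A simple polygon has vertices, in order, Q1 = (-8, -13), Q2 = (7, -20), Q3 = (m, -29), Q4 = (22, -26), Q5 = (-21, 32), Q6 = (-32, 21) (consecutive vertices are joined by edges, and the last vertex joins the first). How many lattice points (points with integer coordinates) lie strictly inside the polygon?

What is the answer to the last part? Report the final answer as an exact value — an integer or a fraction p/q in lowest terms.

Part I: 23095 = 5 * 31 * 149; sigma = (1 + 5) * (1 + 31) * (1 + 149) = 6 * 32 * 150 = 28800; answer 28800
Part II: R1 = 28800; r = -22; 3*(-22)^4 - 9*(-22)^3 - 7*(-22)^2 - 3*(-22)^1 = (702768) + (95832) + (-3388) + (66) = 795278; answer 795278
Part III: R2 = 795278; c = 4; total draws C(11,2) = 55; favorable C(7,1)*C(4,1) = 28; P = 28/55; answer 28/55
Part IV: R3 = 28/55; threaded value p + q = 83; m = -14; cross terms: (-8*-20 - 7*-13)=251, (7*-29 - -14*-20)=-483, (-14*-26 - 22*-29)=1002, (22*32 - -21*-26)=158, (-21*21 - -32*32)=583, (-32*-13 - -8*21)=584; twice the area = |2095| = 2095; area = 2095/2; boundary points = 1 + 3 + 3 + 1 + 11 + 2 = 21; strictly interior points = area - boundary/2 + 1 = 1038; answer 1038

1038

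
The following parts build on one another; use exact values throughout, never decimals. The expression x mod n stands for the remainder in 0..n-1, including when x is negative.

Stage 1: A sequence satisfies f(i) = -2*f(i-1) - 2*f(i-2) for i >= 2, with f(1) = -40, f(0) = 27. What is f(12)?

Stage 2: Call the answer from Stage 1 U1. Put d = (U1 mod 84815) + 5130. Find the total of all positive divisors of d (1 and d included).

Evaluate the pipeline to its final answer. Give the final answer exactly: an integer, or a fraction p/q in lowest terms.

Stage 1: f(2) = -2*(-40) - 2*(27) = 26; iterating: f(2)=26, f(3)=28, f(4)=-108, f(5)=160, f(6)=-104, f(7)=-112, f(8)=432, f(9)=-640, f(10)=416, f(11)=448, f(12)=-1728; answer -1728
Stage 2: U1 = -1728; d = 88217; 88217 = 19 * 4643; sigma = (1 + 19) * (1 + 4643) = 20 * 4644 = 92880; answer 92880

92880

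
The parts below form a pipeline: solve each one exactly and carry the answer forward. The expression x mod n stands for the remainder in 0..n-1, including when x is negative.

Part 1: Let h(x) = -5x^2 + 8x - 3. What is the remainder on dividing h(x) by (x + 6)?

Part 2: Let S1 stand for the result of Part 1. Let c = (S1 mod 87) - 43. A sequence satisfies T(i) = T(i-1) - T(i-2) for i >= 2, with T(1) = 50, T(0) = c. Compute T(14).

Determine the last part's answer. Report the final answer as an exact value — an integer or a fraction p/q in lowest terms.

63

Part 1: remainder = value at the root: -5*(-6)^2 + 8*(-6)^1 - 3 = (-180) + (-48) + (-3) = -231; answer -231
Part 2: S1 = -231; c = -13; T(2) = 1*(50) - 1*(-13) = 63; iterating: T(2)=63, T(3)=13, T(4)=-50, T(5)=-63, T(6)=-13, T(7)=50, T(8)=63, T(9)=13, T(10)=-50, T(11)=-63, T(12)=-13, T(13)=50, T(14)=63; answer 63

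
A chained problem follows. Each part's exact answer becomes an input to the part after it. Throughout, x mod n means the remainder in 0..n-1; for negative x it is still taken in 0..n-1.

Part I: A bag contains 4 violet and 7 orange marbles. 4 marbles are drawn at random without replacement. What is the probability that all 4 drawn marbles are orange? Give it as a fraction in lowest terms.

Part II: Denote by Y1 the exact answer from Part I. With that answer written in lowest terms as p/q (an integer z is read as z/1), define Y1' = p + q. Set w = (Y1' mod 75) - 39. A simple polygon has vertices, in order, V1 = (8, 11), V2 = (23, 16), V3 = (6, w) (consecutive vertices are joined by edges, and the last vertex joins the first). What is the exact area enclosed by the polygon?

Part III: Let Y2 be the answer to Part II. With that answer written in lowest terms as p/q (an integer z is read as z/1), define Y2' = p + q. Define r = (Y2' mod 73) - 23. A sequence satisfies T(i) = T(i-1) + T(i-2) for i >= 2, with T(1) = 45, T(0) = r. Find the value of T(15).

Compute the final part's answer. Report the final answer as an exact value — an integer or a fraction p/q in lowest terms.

43284

Part I: total draws C(11,4) = 330; favorable C(7,4) = 35; P = 7/66; answer 7/66
Part II: Y1 = 7/66; threaded value p + q = 73; w = 34; cross terms: (8*16 - 23*11)=-125, (23*34 - 6*16)=686, (6*11 - 8*34)=-206; twice the area = |355| = 355; area = 355/2; answer 355/2
Part III: Y2 = 355/2; threaded value p + q = 357; r = 42; T(2) = 1*(45) + 1*(42) = 87; iterating: T(2)=87, T(3)=132, T(4)=219, T(5)=351, T(6)=570, T(7)=921, T(8)=1491, T(9)=2412, T(10)=3903, T(11)=6315, T(12)=10218, T(13)=16533, T(14)=26751, T(15)=43284; answer 43284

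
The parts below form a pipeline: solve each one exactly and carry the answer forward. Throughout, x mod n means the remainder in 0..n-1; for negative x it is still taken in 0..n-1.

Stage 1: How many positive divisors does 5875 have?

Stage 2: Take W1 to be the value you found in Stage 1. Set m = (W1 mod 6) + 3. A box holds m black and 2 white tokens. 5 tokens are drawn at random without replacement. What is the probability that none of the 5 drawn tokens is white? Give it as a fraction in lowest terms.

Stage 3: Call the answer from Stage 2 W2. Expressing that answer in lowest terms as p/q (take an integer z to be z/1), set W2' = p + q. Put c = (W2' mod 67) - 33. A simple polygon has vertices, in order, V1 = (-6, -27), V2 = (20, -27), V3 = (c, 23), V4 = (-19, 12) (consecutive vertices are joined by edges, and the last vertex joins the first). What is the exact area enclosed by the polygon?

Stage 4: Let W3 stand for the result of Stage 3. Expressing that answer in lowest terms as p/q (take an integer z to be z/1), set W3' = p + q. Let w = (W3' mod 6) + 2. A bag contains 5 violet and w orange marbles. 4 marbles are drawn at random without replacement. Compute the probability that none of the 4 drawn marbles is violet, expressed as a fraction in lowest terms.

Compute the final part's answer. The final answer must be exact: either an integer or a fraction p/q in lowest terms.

Stage 1: 5875 = 5^3 * 47; number of divisors = (3+1) * (1+1) = 8; answer 8
Stage 2: W1 = 8; m = 5; total draws C(7,5) = 21; favorable C(5,5) = 1; P = 1/21; answer 1/21
Stage 3: W2 = 1/21; threaded value p + q = 22; c = -11; cross terms: (-6*-27 - 20*-27)=702, (20*23 - -11*-27)=163, (-11*12 - -19*23)=305, (-19*-27 - -6*12)=585; twice the area = |1755| = 1755; area = 1755/2; answer 1755/2
Stage 4: W3 = 1755/2; threaded value p + q = 1757; w = 7; total draws C(12,4) = 495; favorable C(7,4) = 35; P = 7/99; answer 7/99

7/99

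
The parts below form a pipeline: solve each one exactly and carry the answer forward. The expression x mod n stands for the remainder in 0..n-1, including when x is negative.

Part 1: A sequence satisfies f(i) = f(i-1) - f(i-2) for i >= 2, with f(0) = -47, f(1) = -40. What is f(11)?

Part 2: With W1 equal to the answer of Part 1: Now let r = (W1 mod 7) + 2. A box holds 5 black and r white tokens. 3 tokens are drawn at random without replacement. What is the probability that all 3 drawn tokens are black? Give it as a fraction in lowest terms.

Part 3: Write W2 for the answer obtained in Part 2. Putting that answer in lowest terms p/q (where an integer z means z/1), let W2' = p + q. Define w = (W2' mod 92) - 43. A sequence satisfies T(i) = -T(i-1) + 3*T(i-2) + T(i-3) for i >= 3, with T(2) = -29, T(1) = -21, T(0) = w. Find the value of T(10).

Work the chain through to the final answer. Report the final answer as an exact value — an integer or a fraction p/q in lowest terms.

Part 1: f(2) = 1*(-40) - 1*(-47) = 7; iterating: f(2)=7, f(3)=47, f(4)=40, f(5)=-7, f(6)=-47, f(7)=-40, f(8)=7, f(9)=47, f(10)=40, f(11)=-7; answer -7
Part 2: W1 = -7; r = 2; total draws C(7,3) = 35; favorable C(5,3) = 10; P = 2/7; answer 2/7
Part 3: W2 = 2/7; threaded value p + q = 9; w = -34; T(3) = -1*(-29) + 3*(-21) + 1*(-34) = -68; iterating: T(3)=-68, T(4)=-40, T(5)=-193, T(6)=5, T(7)=-624, T(8)=446, T(9)=-2313, T(10)=3027; answer 3027

3027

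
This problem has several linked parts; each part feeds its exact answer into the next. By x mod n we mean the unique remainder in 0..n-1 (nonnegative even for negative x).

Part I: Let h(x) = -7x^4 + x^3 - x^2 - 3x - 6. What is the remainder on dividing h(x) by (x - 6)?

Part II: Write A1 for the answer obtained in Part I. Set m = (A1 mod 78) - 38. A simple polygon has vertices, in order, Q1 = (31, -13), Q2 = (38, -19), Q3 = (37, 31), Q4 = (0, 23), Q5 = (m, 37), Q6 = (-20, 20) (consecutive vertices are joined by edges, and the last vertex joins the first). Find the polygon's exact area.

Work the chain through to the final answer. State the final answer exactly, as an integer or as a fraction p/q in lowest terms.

Part I: remainder = value at the root: -7*(6)^4 + 1*(6)^3 - 1*(6)^2 - 3*(6)^1 - 6 = (-9072) + (216) + (-36) + (-18) + (-6) = -8916; answer -8916
Part II: A1 = -8916; m = 16; cross terms: (31*-19 - 38*-13)=-95, (38*31 - 37*-19)=1881, (37*23 - 0*31)=851, (0*37 - 16*23)=-368, (16*20 - -20*37)=1060, (-20*-13 - 31*20)=-360; twice the area = |2969| = 2969; area = 2969/2; answer 2969/2

2969/2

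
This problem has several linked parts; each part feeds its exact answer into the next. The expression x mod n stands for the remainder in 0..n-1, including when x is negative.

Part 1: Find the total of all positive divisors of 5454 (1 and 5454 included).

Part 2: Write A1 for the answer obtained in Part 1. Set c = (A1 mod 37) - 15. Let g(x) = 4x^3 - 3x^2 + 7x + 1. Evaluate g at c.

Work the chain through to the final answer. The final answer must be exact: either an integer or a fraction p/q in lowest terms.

12931

Part 1: 5454 = 2 * 3^3 * 101; sigma = (1 + 2) * (1 + 3 + 9 + 27) * (1 + 101) = 3 * 40 * 102 = 12240; answer 12240
Part 2: A1 = 12240; c = 15; 4*(15)^3 - 3*(15)^2 + 7*(15)^1 + 1 = (13500) + (-675) + (105) + (1) = 12931; answer 12931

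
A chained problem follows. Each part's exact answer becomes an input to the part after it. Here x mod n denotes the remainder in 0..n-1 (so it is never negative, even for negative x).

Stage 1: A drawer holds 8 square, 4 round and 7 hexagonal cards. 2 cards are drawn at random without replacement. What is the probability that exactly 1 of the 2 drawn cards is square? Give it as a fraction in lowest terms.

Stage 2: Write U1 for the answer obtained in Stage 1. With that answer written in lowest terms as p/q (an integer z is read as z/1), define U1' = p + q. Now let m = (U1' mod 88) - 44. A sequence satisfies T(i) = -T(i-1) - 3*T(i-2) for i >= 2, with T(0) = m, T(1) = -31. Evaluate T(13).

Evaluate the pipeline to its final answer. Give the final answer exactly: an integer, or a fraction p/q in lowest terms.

Stage 1: total draws C(19,2) = 171; favorable C(8,1)*C(11,1) = 88; P = 88/171; answer 88/171
Stage 2: U1 = 88/171; threaded value p + q = 259; m = 39; T(2) = -1*(-31) - 3*(39) = -86; iterating: T(2)=-86, T(3)=179, T(4)=79, T(5)=-616, T(6)=379, T(7)=1469, T(8)=-2606, T(9)=-1801, T(10)=9619, T(11)=-4216, T(12)=-24641, T(13)=37289; answer 37289

37289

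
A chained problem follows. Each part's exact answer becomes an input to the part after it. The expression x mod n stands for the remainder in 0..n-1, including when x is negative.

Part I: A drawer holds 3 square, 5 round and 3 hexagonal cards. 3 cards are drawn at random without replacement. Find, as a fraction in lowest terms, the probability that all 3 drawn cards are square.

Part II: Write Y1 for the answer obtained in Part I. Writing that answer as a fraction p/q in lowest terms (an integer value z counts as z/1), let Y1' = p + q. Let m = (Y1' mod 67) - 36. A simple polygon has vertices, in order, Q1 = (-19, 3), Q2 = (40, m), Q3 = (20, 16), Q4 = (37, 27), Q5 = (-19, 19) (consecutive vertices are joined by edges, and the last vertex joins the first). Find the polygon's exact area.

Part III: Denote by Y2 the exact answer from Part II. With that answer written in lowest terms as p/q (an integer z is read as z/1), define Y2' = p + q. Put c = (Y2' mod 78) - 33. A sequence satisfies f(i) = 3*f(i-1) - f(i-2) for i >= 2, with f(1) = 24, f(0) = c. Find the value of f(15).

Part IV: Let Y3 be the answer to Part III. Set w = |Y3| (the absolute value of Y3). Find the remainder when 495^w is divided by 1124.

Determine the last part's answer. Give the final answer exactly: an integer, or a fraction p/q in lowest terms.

213

Part I: total draws C(11,3) = 165; favorable C(3,3) = 1; P = 1/165; answer 1/165
Part II: Y1 = 1/165; threaded value p + q = 166; m = -4; cross terms: (-19*-4 - 40*3)=-44, (40*16 - 20*-4)=720, (20*27 - 37*16)=-52, (37*19 - -19*27)=1216, (-19*3 - -19*19)=304; twice the area = |2144| = 2144; area = 1072; answer 1072
Part III: Y2 = 1072; threaded value p + q = 1073; c = 26; f(2) = 3*(24) - 1*(26) = 46; iterating: f(2)=46, f(3)=114, f(4)=296, f(5)=774, f(6)=2026, f(7)=5304, f(8)=13886, f(9)=36354, f(10)=95176, f(11)=249174, f(12)=652346, f(13)=1707864, f(14)=4471246, f(15)=11705874; answer 11705874
Part IV: Y3 = 11705874; w = 11705874; squarings mod 1124: 495^1=495, 495^2=1117, 495^4=49, 495^8=153, 495^16=929, 495^32=933, 495^64=513, 495^128=153, 495^256=929, 495^512=933, 495^1024=513, 495^2048=153, 495^4096=929, 495^8192=933, 495^16384=513, 495^32768=153, 495^65536=929, 495^131072=933, 495^262144=513, 495^524288=153, 495^1048576=929, 495^2097152=933, 495^4194304=513, 495^8388608=153; 495^11705874 = 495^2 * 495^16 * 495^512 * 495^1024 * 495^2048 * 495^4096 * 495^32768 * 495^131072 * 495^1048576 * 495^2097152 * 495^8388608 = 213 (mod 1124); answer 213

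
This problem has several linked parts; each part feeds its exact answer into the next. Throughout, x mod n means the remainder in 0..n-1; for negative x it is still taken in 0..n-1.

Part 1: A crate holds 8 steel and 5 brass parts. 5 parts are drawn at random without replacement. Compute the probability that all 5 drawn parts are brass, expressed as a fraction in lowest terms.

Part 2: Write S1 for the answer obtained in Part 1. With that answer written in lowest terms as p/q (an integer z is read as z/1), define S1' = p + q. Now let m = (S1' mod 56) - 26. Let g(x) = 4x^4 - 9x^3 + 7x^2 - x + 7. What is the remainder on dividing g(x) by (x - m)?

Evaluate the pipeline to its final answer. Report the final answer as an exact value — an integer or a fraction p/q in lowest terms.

Part 1: total draws C(13,5) = 1287; favorable C(5,5) = 1; P = 1/1287; answer 1/1287
Part 2: S1 = 1/1287; threaded value p + q = 1288; m = -26; remainder = value at the root: 4*(-26)^4 - 9*(-26)^3 + 7*(-26)^2 - 1*(-26)^1 + 7 = (1827904) + (158184) + (4732) + (26) + (7) = 1990853; answer 1990853

1990853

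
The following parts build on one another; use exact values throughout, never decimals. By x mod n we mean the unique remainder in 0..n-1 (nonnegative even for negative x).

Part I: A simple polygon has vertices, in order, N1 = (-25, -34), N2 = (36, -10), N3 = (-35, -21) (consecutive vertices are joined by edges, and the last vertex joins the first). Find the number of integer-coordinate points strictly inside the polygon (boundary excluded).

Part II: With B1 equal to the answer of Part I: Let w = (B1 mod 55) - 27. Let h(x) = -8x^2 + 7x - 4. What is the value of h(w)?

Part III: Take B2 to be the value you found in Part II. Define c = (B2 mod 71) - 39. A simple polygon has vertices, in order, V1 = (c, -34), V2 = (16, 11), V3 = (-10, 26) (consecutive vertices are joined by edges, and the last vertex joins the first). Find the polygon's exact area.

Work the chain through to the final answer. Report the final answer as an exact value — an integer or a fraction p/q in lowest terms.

840

Part I: cross terms: (-25*-10 - 36*-34)=1474, (36*-21 - -35*-10)=-1106, (-35*-34 - -25*-21)=665; twice the area = |1033| = 1033; area = 1033/2; boundary points = 1 + 1 + 1 = 3; strictly interior points = area - boundary/2 + 1 = 516; answer 516
Part II: B1 = 516; w = -6; -8*(-6)^2 + 7*(-6)^1 - 4 = (-288) + (-42) + (-4) = -334; answer -334
Part III: B2 = -334; c = -18; cross terms: (-18*11 - 16*-34)=346, (16*26 - -10*11)=526, (-10*-34 - -18*26)=808; twice the area = |1680| = 1680; area = 840; answer 840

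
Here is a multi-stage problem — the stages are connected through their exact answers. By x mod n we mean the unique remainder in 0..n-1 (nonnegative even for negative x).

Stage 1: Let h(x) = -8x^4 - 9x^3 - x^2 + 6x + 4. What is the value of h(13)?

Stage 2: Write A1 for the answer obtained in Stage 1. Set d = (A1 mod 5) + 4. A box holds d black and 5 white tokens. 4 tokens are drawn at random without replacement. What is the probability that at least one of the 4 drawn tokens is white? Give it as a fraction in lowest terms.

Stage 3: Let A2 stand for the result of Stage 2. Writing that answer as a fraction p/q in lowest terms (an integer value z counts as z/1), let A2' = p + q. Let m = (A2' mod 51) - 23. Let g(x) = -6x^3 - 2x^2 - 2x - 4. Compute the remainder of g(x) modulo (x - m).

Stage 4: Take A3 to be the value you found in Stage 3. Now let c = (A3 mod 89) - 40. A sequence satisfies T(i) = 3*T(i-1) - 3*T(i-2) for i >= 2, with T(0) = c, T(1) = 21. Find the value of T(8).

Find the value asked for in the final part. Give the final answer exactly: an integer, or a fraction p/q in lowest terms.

Stage 1: -8*(13)^4 - 9*(13)^3 - 1*(13)^2 + 6*(13)^1 + 4 = (-228488) + (-19773) + (-169) + (78) + (4) = -248348; answer -248348
Stage 2: A1 = -248348; d = 6; total draws C(11,4) = 330; complement C(6,4) = 15; favorable 330 - 15 = 315; P = 21/22; answer 21/22
Stage 3: A2 = 21/22; threaded value p + q = 43; m = 20; remainder = value at the root: -6*(20)^3 - 2*(20)^2 - 2*(20)^1 - 4 = (-48000) + (-800) + (-40) + (-4) = -48844; answer -48844
Stage 4: A3 = -48844; c = -23; T(2) = 3*(21) - 3*(-23) = 132; iterating: T(2)=132, T(3)=333, T(4)=603, T(5)=810, T(6)=621, T(7)=-567, T(8)=-3564; answer -3564

-3564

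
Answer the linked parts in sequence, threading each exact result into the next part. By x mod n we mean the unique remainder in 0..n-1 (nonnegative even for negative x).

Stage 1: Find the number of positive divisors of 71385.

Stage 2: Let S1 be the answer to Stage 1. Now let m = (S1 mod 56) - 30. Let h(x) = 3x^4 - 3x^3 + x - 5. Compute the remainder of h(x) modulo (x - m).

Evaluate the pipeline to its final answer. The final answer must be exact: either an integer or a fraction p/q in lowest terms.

Stage 1: 71385 = 3 * 5 * 4759; number of divisors = (1+1) * (1+1) * (1+1) = 8; answer 8
Stage 2: S1 = 8; m = -22; remainder = value at the root: 3*(-22)^4 - 3*(-22)^3 + 1*(-22)^1 - 5 = (702768) + (31944) + (-22) + (-5) = 734685; answer 734685

734685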